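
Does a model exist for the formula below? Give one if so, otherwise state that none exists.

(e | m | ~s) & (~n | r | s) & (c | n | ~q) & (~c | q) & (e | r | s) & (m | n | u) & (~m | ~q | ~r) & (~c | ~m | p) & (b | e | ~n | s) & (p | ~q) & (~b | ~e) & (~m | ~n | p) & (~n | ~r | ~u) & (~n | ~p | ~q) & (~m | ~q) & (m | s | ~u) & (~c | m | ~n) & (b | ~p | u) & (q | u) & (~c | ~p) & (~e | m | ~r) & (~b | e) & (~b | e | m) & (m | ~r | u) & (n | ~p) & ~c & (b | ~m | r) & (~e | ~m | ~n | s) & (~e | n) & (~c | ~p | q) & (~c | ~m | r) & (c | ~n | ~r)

Unit clause (~c) forces c = False.
Set r = True.
  then (c | ~n | ~r) forces n = False.
  then (c | n | ~q) forces q = False.
  then (q | u) forces u = True.
  then (n | ~p) forces p = False.
  then (~e | n) forces e = False.
  then (~b | e) forces b = False.
Set s = False.
  then (m | s | ~u) forces m = True.
All clauses satisfied.

r=T; u=T; b=F; c=F; s=F; q=F; p=F; e=F; n=F; m=T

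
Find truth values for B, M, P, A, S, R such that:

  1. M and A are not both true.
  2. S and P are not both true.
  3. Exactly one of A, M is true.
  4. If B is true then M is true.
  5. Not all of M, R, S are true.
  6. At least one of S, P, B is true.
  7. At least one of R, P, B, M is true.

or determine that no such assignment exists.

B=T; M=T; P=T; A=F; S=F; R=T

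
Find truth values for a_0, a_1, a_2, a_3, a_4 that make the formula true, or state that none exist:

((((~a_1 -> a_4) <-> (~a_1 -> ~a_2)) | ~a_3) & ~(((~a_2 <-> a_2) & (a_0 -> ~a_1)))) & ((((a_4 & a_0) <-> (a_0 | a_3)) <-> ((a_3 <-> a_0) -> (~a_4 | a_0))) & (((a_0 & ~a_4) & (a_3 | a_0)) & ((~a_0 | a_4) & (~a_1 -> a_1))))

Case a_0 = True: the formula simplifies to ((((~a_1 -> a_4) <-> (~a_1 -> ~a_2)) | ~a_3) & ~(((~a_2 <-> a_2) & ~a_1))) & (a_4 & (~a_4 & (a_4 & (~a_1 -> a_1)))).
  a_4 = True: the conjunct ~a_4 is False.
  a_4 = False: the conjunct a_4 is False.
Case a_0 = False: the conjunct a_0 is False.
Both cases fail — unsatisfiable.

The formula is unsatisfiable.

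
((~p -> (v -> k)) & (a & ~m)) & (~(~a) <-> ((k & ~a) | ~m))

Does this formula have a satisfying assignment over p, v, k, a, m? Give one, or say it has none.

p = True, v = True, k = False, a = True, m = False

  (~p -> (v -> k)) & (a & ~m) = True
    ~p -> (v -> k) = True
      ~p = False
      v -> k = False
    a & ~m = True
      ~m = True
  ~(~a) <-> ((k & ~a) | ~m) = True
    ~(~a) = True
      ~a = False
    (k & ~a) | ~m = True
      k & ~a = False
        ~a = False
      ~m = True
Both conjuncts True, so the formula holds.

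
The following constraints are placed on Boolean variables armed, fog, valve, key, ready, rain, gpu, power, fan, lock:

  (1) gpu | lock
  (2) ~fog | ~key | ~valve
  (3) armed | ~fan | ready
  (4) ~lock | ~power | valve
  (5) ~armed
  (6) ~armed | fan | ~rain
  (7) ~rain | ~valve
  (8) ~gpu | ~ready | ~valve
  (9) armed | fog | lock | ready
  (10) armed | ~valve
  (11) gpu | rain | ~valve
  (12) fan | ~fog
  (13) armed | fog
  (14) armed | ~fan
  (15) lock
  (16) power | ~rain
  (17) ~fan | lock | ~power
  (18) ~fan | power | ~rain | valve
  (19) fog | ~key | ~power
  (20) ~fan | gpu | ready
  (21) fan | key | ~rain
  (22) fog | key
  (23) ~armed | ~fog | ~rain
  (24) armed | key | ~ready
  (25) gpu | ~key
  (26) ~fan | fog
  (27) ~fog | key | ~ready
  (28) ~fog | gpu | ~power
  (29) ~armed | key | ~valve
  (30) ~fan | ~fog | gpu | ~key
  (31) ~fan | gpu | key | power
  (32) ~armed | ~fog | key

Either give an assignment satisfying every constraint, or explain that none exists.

Unsatisfiable

Case armed = True:
  Clause (~armed) is falsified — contradiction.
Case armed = False:
  (armed | ~valve) forces valve = False.
  (armed | fog) forces fog = True.
  (fan | ~fog) forces fan = True.
  Clause (armed | ~fan) is falsified — contradiction.
Both cases fail, so the formula is unsatisfiable.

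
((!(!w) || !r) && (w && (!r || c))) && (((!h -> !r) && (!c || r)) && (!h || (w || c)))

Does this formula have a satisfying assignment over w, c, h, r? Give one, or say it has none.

w = True, c = False, h = False, r = False

  (!(!w) || !r) && (w && (!r || c)) = True
    !(!w) || !r = True
      !(!w) = True
        !w = False
      !r = True
    w && (!r || c) = True
      !r || c = True
        !r = True
  ((!h -> !r) && (!c || r)) && (!h || (w || c)) = True
    (!h -> !r) && (!c || r) = True
      !h -> !r = True
        !h = True
        !r = True
      !c || r = True
        !c = True
    !h || (w || c) = True
      !h = True
      w || c = True
Both conjuncts True, so the formula holds.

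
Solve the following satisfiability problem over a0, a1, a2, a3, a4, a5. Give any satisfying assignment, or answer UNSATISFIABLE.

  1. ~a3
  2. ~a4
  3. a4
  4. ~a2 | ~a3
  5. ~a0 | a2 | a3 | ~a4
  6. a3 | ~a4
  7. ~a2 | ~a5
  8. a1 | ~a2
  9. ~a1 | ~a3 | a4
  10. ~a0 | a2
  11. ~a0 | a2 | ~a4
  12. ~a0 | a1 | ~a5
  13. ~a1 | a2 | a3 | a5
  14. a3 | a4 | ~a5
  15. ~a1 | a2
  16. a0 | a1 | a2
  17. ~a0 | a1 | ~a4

UNSATISFIABLE

Case a4 = True:
  Clause (~a4) is falsified — contradiction.
Case a4 = False:
  Clause (a4) is falsified — contradiction.
Both cases fail, so the formula is unsatisfiable.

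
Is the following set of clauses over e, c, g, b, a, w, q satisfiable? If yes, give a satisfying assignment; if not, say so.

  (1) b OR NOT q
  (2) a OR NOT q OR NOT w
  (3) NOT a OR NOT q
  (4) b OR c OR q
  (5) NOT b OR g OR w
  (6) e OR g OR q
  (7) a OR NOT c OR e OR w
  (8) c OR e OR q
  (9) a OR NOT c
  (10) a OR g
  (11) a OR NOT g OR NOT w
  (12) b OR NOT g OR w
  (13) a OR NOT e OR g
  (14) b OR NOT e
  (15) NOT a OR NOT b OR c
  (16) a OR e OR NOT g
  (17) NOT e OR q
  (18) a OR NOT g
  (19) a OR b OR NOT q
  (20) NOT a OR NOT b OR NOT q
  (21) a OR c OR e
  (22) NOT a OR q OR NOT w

e: False, c: True, g: True, b: True, a: True, w: False, q: False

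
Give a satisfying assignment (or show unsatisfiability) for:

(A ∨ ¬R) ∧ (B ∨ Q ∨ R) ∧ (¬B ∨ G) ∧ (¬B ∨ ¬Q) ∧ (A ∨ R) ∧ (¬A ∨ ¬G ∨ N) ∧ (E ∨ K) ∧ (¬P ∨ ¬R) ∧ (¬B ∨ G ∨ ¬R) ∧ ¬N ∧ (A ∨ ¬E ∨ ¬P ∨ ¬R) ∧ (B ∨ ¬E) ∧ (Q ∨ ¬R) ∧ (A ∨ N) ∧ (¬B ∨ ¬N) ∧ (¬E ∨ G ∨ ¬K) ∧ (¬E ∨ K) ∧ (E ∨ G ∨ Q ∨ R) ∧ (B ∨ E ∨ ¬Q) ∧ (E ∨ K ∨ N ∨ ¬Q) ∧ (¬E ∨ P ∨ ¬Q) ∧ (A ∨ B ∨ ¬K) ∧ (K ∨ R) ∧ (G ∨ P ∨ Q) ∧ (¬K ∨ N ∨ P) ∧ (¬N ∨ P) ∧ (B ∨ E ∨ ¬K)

Case N = True:
  Clause (¬N) is falsified — contradiction.
Case N = False:
  (A ∨ N) forces A = True.
  (¬A ∨ ¬G ∨ N) forces G = False.
  (¬B ∨ G) forces B = False.
  (B ∨ ¬E) forces E = False.
  (E ∨ K) forces K = True.
  Clause (B ∨ E ∨ ¬K) is falsified — contradiction.
Both cases fail, so the formula is unsatisfiable.

Unsatisfiable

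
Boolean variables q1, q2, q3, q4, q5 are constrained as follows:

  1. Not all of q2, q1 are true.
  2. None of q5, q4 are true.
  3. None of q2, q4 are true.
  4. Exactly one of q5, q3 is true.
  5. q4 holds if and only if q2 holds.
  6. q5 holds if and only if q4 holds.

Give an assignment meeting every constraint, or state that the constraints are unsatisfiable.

q1: True, q2: False, q3: True, q4: False, q5: False

  (1) {q2, q1}: 1/2 true — not all ✓
  (2) {q5, q4}: 0 true — none ✓
  (3) {q2, q4}: 0 true — none ✓
  (4) {q5, q3}: 1 true — exactly one ✓
  (5) q4=F, q2=F — same ✓
  (6) q5=F, q4=F — same ✓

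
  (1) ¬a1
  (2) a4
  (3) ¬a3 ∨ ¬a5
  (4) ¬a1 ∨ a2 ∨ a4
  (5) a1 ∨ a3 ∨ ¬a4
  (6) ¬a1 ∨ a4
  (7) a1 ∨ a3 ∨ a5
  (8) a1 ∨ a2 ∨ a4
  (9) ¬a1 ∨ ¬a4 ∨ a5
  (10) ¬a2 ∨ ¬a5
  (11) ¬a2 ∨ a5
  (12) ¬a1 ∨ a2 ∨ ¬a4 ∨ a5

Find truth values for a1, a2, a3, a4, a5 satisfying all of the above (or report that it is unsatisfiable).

a1 = False; a2 = False; a3 = True; a4 = True; a5 = False

Unit clause (¬a1) forces a1 = False.
Unit clause (a4) forces a4 = True.
In (a1 ∨ a3 ∨ ¬a4) only a3 is left, so a3 = True.
In (¬a3 ∨ ¬a5) only ¬a5 is left, so a5 = False.
In (¬a2 ∨ a5) only ¬a2 is left, so a2 = False.
All clauses satisfied.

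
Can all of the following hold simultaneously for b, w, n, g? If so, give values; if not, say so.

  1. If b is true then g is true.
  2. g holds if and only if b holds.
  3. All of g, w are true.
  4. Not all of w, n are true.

b = True; w = True; n = False; g = True

  (1) b=T ⇒ g: T ✓
  (2) g=T, b=T — same ✓
  (3) {g, w}: all 2 true ✓
  (4) {w, n}: 1/2 true — not all ✓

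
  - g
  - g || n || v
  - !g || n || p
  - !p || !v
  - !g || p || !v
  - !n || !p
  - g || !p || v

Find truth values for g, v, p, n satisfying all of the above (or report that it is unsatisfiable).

Unit clause (g) forces g = True.
Set v = False.
Set p = True.
  then (!n || !p) forces n = False.
Check each clause:
  (g): g holds.
  (g || n || v): g holds.
  (!g || n || p): p holds.
  (!p || !v): !v holds.
  (!g || p || !v): p holds.
  (!n || !p): !n holds.
  (g || !p || v): g holds.
All clauses satisfied.

g = True; v = False; p = True; n = False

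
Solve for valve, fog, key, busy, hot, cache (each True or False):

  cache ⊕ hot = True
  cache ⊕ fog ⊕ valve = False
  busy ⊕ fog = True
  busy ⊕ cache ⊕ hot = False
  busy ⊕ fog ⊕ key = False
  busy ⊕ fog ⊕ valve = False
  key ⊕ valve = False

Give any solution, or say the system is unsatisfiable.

valve=T, fog=F, key=T, busy=T, hot=F, cache=T

cache ⊕ hot = T ⊕ F = True ✓
cache ⊕ fog ⊕ valve = T ⊕ F ⊕ T = False ✓
busy ⊕ fog = T ⊕ F = True ✓
busy ⊕ cache ⊕ hot = T ⊕ T ⊕ F = False ✓
busy ⊕ fog ⊕ key = T ⊕ F ⊕ T = False ✓
busy ⊕ fog ⊕ valve = T ⊕ F ⊕ T = False ✓
key ⊕ valve = T ⊕ T = False ✓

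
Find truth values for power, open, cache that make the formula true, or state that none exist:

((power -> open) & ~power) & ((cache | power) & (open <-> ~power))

power: False; open: True; cache: True

  (power -> open) & ~power = True
    power -> open = True
    ~power = True
  (cache | power) & (open <-> ~power) = True
    cache | power = True
    open <-> ~power = True
      ~power = True
Both conjuncts True, so the formula holds.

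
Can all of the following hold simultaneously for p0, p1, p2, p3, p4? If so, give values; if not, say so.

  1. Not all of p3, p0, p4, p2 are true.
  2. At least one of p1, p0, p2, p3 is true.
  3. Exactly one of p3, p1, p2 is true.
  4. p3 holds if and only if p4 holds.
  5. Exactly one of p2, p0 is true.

p0 = True, p1 = True, p2 = False, p3 = False, p4 = False

  (1) {p3, p0, p4, p2}: 1/4 true — not all ✓
  (2) {p1, p0, p2, p3}: 2 true — at least one ✓
  (3) {p3, p1, p2}: 1 true — exactly one ✓
  (4) p3=F, p4=F — same ✓
  (5) {p2, p0}: 1 true — exactly one ✓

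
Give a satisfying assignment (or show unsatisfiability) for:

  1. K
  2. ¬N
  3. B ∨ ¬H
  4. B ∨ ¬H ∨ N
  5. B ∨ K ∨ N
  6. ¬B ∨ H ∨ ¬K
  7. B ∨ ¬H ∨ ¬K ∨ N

Unit clause (K) forces K = True.
Unit clause (¬N) forces N = False.
Set B = False.
  then (B ∨ ¬H) forces H = False.
Check each clause:
  (K): K holds.
  (¬N): ¬N holds.
  (B ∨ ¬H): ¬H holds.
  (B ∨ ¬H ∨ N): ¬H holds.
  (B ∨ K ∨ N): K holds.
  (¬B ∨ H ∨ ¬K): ¬B holds.
  (B ∨ ¬H ∨ ¬K ∨ N): ¬H holds.
All clauses satisfied.

B = False, N = False, K = True, H = False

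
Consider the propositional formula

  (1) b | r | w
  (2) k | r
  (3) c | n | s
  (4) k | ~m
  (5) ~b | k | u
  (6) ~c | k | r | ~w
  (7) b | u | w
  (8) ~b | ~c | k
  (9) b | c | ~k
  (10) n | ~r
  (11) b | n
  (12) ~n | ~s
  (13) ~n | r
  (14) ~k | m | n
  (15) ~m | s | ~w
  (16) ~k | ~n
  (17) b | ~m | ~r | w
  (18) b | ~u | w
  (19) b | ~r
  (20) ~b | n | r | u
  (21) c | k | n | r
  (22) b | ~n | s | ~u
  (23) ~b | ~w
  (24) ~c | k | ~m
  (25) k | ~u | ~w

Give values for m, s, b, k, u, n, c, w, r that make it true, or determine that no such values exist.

m=T; s=T; b=T; k=T; u=T; n=F; c=F; w=F; r=F

Set m = True.
  then (k | ~m) forces k = True.
  then (~k | ~n) forces n = False.
  then (n | ~r) forces r = False.
  then (b | n) forces b = True.
  then (~b | n | r | u) forces u = True.
  then (~b | ~w) forces w = False.
Set s = True.
Set c = False.
All clauses satisfied.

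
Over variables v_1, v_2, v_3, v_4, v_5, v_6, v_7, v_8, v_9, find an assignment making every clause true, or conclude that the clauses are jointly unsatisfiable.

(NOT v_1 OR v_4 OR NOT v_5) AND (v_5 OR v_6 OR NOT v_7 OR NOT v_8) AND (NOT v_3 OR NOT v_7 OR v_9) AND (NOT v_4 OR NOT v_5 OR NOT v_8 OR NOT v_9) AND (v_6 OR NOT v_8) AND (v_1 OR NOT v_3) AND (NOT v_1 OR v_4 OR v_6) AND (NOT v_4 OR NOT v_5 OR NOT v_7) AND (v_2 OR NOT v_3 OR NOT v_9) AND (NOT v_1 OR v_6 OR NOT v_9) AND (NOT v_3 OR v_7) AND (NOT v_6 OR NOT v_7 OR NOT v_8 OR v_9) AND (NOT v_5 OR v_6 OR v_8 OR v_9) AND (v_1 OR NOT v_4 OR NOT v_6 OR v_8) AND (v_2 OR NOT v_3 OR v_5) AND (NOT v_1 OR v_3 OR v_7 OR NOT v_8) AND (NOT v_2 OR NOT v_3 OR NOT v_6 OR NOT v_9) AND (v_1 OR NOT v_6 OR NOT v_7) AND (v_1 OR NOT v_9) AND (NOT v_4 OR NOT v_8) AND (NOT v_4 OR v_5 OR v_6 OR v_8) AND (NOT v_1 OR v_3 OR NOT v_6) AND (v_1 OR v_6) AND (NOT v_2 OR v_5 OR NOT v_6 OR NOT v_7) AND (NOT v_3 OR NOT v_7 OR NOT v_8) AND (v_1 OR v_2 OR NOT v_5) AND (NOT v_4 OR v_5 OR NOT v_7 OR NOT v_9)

v_1=F, v_2=T, v_3=F, v_4=F, v_5=F, v_6=T, v_7=F, v_8=T, v_9=F

Set v_1 = False.
  then (v_1 OR NOT v_3) forces v_3 = False.
  then (v_1 OR NOT v_9) forces v_9 = False.
  then (v_1 OR v_6) forces v_6 = True.
  then (v_1 OR NOT v_6 OR NOT v_7) forces v_7 = False.
Set v_2 = True.
Try v_4 = True:
  (v_1 OR NOT v_4 OR NOT v_6 OR v_8) forces v_8 = True.
  clause (NOT v_4 OR NOT v_8) is falsified — backtrack.
So v_4 = False.
Set v_5 = False.
Set v_8 = True.
All clauses satisfied.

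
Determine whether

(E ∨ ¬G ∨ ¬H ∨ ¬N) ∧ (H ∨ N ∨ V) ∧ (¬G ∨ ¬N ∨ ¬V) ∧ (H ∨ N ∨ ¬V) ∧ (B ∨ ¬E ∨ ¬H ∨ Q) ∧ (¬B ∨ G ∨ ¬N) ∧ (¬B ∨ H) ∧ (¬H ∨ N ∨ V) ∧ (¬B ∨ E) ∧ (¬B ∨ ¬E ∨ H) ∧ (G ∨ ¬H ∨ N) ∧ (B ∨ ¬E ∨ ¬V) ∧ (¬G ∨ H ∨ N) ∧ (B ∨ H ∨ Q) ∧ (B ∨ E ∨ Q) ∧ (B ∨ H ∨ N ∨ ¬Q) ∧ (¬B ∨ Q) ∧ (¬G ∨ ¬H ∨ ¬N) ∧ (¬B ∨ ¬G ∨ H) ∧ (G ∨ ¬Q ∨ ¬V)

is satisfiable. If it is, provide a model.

Set B = False.
Set Q = True.
Set E = False.
Set H = True.
Set V = False.
  then (¬H ∨ N ∨ V) forces N = True.
  then (¬G ∨ ¬H ∨ ¬N) forces G = False.
All clauses satisfied.

B: False, Q: True, E: False, H: True, V: False, N: True, G: False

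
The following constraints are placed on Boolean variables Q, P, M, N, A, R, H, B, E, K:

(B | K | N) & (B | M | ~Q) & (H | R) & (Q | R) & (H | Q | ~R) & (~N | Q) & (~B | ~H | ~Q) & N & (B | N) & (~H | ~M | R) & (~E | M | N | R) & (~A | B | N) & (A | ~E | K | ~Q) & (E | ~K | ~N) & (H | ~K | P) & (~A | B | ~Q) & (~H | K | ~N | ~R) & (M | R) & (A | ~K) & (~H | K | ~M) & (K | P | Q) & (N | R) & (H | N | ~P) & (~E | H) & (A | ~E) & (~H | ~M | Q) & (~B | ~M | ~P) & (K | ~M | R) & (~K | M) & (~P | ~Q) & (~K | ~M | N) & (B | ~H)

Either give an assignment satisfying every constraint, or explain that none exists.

Unit clause (N) forces N = True.
In (~N | Q) only Q is left, so Q = True.
In (~P | ~Q) only ~P is left, so P = False.
Set M = False.
  then (B | M | ~Q) forces B = True.
  then (~B | ~H | ~Q) forces H = False.
  then (H | ~K | P) forces K = False.
  then (M | R) forces R = True.
  then (~E | H) forces E = False.
Set A = False.
All clauses satisfied.

Q = True, P = False, M = False, N = True, A = False, R = True, H = False, B = True, E = False, K = False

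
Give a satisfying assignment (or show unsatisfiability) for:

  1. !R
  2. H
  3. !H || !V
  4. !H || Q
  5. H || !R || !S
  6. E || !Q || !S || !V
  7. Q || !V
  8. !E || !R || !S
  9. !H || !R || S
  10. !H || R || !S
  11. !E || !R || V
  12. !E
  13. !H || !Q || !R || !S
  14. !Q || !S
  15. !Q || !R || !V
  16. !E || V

V=F, Q=T, E=F, S=F, H=T, R=F

Unit clause (!R) forces R = False.
Unit clause (H) forces H = True.
In (!H || !V) only !V is left, so V = False.
In (!H || Q) only Q is left, so Q = True.
In (!H || R || !S) only !S is left, so S = False.
Unit clause (!E) forces E = False.
All clauses satisfied.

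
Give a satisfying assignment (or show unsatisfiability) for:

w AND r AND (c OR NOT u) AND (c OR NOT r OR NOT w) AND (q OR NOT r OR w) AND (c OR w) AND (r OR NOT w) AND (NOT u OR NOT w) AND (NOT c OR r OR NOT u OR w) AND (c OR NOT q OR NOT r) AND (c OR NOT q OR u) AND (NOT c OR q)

u = False; q = True; c = True; r = True; w = True

Unit clause (w) forces w = True.
Unit clause (r) forces r = True.
In (c OR NOT r OR NOT w) only c is left, so c = True.
In (NOT u OR NOT w) only NOT u is left, so u = False.
In (NOT c OR q) only q is left, so q = True.
All clauses satisfied.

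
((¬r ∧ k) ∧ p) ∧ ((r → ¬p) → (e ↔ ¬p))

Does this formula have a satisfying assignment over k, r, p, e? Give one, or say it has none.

k=T; r=F; p=T; e=F

  (¬r ∧ k) ∧ p = True
    ¬r ∧ k = True
      ¬r = True
  (r → ¬p) → (e ↔ ¬p) = True
    r → ¬p = True
      ¬p = False
    e ↔ ¬p = True
      ¬p = False
Both conjuncts True, so the formula holds.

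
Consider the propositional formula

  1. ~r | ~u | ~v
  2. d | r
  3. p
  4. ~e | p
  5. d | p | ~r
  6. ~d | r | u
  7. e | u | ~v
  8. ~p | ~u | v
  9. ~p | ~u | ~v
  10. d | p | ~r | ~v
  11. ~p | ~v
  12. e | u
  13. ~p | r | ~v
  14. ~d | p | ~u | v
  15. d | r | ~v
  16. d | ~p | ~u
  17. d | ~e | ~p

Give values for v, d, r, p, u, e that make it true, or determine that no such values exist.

Unit clause (p) forces p = True.
In (~p | ~v) only ~v is left, so v = False.
In (~p | ~u | v) only ~u is left, so u = False.
In (e | u) only e is left, so e = True.
In (d | ~e | ~p) only d is left, so d = True.
In (~d | r | u) only r is left, so r = True.
All clauses satisfied.

v: False, d: True, r: True, p: True, u: False, e: True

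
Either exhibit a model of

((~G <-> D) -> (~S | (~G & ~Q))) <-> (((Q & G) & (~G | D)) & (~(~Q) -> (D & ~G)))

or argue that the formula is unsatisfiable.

D: False, G: True, S: True, Q: True

  ((~G <-> D) -> (~S | (~G & ~Q))) <-> (((Q & G) & (~G | D)) & (~(~Q) -> (D & ~G))) = True
    (~G <-> D) -> (~S | (~G & ~Q)) = False
      ~G <-> D = True
        ~G = False
      ~S | (~G & ~Q) = False
        ~S = False
        ~G & ~Q = False
          ~G = False
          ~Q = False
    ((Q & G) & (~G | D)) & (~(~Q) -> (D & ~G)) = False
      (Q & G) & (~G | D) = False
        Q & G = True
        ~G | D = False
          ~G = False
      ~(~Q) -> (D & ~G) = False
        ~(~Q) = True
          ~Q = False
        D & ~G = False
          ~G = False
The formula evaluates to True.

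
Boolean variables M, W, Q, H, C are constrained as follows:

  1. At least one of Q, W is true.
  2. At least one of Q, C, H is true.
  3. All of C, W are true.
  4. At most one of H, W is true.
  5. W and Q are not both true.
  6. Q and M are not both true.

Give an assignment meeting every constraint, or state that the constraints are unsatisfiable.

M=T, W=T, Q=F, H=F, C=T

  (1) {Q, W}: 1 true — at least one ✓
  (2) {Q, C, H}: 1 true — at least one ✓
  (3) {C, W}: all 2 true ✓
  (4) {H, W}: 1 true — at most one ✓
  (5) W=T, Q=F — not both ✓
  (6) Q=F, M=T — not both ✓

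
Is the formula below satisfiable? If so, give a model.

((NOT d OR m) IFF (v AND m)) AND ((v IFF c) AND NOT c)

m: False; v: False; d: True; c: False

  (NOT d OR m) IFF (v AND m) = True
    NOT d OR m = False
      NOT d = False
    v AND m = False
  (v IFF c) AND NOT c = True
    v IFF c = True
    NOT c = True
Both conjuncts True, so the formula holds.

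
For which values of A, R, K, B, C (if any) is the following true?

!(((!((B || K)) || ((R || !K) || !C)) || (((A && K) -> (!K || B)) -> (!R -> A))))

A: False, R: False, K: True, B: True, C: True

  !(((!((B || K)) || ((R || !K) || !C)) || (((A && K) -> (!K || B)) -> (!R -> A)))) = True
    (!((B || K)) || ((R || !K) || !C)) || (((A && K) -> (!K || B)) -> (!R -> A)) = False
      !((B || K)) || ((R || !K) || !C) = False
        !((B || K)) = False
          B || K = True
        (R || !K) || !C = False
          R || !K = False
            !K = False
          !C = False
      ((A && K) -> (!K || B)) -> (!R -> A) = False
        (A && K) -> (!K || B) = True
          A && K = False
          !K || B = True
            !K = False
        !R -> A = False
          !R = True
The formula evaluates to True.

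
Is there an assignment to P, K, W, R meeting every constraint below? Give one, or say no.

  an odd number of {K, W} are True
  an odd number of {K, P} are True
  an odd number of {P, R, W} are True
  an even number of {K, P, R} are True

P = False, K = True, W = False, R = True

{K, W}: 1 true → odd ✓
{K, P}: 1 true → odd ✓
{P, R, W}: 1 true → odd ✓
{K, P, R}: 2 true → even ✓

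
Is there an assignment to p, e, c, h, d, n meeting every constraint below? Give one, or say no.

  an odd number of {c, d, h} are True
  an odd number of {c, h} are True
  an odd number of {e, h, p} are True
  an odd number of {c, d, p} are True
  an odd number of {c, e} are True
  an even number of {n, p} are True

p: True, e: True, c: False, h: True, d: False, n: True

{c, d, h}: 1 true → odd ✓
{c, h}: 1 true → odd ✓
{e, h, p}: 3 true → odd ✓
{c, d, p}: 1 true → odd ✓
{c, e}: 1 true → odd ✓
{n, p}: 2 true → even ✓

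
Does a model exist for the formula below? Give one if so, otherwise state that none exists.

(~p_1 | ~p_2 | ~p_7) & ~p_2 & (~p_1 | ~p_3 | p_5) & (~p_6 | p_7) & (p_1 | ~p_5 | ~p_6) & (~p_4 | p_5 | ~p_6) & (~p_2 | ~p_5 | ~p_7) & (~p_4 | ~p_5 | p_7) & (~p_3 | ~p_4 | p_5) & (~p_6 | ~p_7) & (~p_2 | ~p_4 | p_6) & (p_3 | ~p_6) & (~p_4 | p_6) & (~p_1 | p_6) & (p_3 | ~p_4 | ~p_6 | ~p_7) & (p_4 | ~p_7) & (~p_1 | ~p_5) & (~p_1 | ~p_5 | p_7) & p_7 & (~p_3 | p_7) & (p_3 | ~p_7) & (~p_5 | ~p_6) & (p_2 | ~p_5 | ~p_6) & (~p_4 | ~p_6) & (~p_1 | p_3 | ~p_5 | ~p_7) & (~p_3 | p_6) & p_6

Case p_2 = True:
  Clause (~p_2) is falsified — contradiction.
Case p_2 = False:
  (p_7) forces p_7 = True.
  (~p_6 | ~p_7) forces p_6 = False.
  Clause (p_6) is falsified — contradiction.
Both cases fail, so the formula is unsatisfiable.

UNSATISFIABLE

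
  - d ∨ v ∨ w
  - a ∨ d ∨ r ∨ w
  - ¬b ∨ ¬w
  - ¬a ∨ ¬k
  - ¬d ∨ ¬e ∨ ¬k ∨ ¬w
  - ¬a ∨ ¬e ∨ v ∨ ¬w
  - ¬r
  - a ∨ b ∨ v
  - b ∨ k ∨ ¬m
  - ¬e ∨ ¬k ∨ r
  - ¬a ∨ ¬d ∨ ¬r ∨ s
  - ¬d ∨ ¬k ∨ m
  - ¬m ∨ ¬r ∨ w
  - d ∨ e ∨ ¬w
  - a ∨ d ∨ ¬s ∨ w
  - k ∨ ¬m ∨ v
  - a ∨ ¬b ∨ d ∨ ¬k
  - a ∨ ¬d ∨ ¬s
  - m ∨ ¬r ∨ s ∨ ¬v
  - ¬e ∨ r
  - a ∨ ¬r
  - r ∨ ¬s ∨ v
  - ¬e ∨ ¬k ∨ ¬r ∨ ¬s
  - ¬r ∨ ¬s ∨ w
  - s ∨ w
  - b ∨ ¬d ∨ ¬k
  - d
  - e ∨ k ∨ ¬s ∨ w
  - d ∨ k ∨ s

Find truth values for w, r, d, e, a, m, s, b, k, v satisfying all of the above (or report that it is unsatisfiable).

Unit clause (¬r) forces r = False.
In (¬e ∨ r) only ¬e is left, so e = False.
Unit clause (d) forces d = True.
Set w = True.
  then (¬b ∨ ¬w) forces b = False.
  then (b ∨ ¬d ∨ ¬k) forces k = False.
  then (b ∨ k ∨ ¬m) forces m = False.
Set a = True.
Set s = False.
Set v = False.
All clauses satisfied.

w = True, r = False, d = True, e = False, a = True, m = False, s = False, b = False, k = False, v = False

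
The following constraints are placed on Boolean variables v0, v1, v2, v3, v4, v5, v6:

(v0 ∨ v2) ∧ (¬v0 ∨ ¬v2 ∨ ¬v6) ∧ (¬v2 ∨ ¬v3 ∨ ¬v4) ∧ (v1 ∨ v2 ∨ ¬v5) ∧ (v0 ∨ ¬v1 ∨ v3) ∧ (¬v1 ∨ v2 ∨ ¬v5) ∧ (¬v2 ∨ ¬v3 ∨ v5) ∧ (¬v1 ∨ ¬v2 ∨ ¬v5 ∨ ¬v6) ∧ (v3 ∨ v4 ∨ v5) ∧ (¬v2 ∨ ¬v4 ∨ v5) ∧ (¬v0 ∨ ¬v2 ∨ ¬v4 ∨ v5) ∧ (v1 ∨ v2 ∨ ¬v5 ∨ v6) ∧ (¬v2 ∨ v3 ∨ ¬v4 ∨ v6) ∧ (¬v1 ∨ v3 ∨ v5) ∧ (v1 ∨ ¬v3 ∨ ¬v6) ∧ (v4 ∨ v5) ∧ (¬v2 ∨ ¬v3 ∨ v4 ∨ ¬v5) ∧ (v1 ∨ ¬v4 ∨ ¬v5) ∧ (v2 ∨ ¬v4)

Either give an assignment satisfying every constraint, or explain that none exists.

Set v0 = False.
  then (v0 ∨ v2) forces v2 = True.
Set v1 = False.
Try v3 = True:
  (¬v2 ∨ ¬v3 ∨ ¬v4) forces v4 = False.
  (¬v2 ∨ ¬v3 ∨ v5) forces v5 = True.
  clause (¬v2 ∨ ¬v3 ∨ v4 ∨ ¬v5) is falsified — backtrack.
So v3 = False.
Set v4 = False.
  then (v3 ∨ v4 ∨ v5) forces v5 = True.
Set v6 = False.
All clauses satisfied.

v0 = False, v1 = False, v2 = True, v3 = False, v4 = False, v5 = True, v6 = False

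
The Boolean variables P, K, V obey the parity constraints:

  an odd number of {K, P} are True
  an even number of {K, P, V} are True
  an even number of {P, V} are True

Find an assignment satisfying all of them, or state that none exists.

P = True, K = False, V = True

{K, P}: 1 true → odd ✓
{K, P, V}: 2 true → even ✓
{P, V}: 2 true → even ✓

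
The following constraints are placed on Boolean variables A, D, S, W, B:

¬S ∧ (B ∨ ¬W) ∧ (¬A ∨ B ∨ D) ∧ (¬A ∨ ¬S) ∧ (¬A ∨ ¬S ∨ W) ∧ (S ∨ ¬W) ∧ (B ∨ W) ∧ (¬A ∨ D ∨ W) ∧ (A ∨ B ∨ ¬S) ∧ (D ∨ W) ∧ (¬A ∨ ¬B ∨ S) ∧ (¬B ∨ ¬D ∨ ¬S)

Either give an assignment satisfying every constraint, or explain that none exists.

Unit clause (¬S) forces S = False.
In (S ∨ ¬W) only ¬W is left, so W = False.
In (B ∨ W) only B is left, so B = True.
In (D ∨ W) only D is left, so D = True.
In (¬A ∨ ¬B ∨ S) only ¬A is left, so A = False.
All clauses satisfied.

A=F, D=T, S=F, W=F, B=T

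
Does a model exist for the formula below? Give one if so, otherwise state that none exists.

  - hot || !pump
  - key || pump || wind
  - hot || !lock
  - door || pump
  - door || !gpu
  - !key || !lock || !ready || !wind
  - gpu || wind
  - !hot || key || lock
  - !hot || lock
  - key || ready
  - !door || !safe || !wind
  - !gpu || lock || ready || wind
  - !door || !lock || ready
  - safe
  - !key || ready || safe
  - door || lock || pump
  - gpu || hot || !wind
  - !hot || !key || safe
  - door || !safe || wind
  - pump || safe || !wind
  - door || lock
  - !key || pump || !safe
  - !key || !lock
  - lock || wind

door = False, pump = True, gpu = False, ready = True, lock = True, wind = True, safe = True, key = False, hot = True

Unit clause (safe) forces safe = True.
Set door = False.
  then (door || pump) forces pump = True.
  then (door || !gpu) forces gpu = False.
  then (gpu || wind) forces wind = True.
  then (gpu || hot || !wind) forces hot = True.
  then (door || lock) forces lock = True.
  then (!key || !lock) forces key = False.
  then (key || ready) forces ready = True.
All clauses satisfied.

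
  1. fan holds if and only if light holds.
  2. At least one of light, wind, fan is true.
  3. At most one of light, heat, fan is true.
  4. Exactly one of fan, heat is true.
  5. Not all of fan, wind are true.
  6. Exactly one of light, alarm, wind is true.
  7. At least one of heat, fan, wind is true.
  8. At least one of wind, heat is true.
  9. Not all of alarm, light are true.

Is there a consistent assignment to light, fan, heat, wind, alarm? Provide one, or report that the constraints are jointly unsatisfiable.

light=F, fan=F, heat=T, wind=T, alarm=F

  (1) fan=F, light=F — same ✓
  (2) {light, wind, fan}: 1 true — at least one ✓
  (3) {light, heat, fan}: 1 true — at most one ✓
  (4) {fan, heat}: 1 true — exactly one ✓
  (5) {fan, wind}: 1/2 true — not all ✓
  (6) {light, alarm, wind}: 1 true — exactly one ✓
  (7) {heat, fan, wind}: 2 true — at least one ✓
  (8) {wind, heat}: 2 true — at least one ✓
  (9) {alarm, light}: 0/2 true — not all ✓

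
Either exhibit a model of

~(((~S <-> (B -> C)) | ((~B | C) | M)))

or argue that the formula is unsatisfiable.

S: False; C: False; B: True; M: False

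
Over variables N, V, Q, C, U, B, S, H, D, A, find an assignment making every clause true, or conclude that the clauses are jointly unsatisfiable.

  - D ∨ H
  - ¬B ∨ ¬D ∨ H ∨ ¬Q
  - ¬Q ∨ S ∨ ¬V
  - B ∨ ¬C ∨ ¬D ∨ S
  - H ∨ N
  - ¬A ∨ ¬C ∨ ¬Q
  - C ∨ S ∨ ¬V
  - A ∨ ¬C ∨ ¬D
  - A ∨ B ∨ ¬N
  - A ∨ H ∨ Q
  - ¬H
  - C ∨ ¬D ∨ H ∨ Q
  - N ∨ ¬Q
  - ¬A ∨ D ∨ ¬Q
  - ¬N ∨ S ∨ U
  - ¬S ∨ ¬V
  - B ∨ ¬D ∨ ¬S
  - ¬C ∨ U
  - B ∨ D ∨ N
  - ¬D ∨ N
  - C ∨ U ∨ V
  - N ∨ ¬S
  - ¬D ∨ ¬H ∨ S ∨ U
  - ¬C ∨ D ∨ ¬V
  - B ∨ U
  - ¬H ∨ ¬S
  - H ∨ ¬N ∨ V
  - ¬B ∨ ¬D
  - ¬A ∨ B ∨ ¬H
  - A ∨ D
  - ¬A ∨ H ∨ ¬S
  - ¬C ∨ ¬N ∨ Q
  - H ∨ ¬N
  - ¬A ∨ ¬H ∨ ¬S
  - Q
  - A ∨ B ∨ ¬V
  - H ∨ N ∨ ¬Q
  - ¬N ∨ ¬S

Case N = True:
  (¬H) forces H = False.
  Clause (H ∨ ¬N) is falsified — contradiction.
Case N = False:
  (H ∨ N) forces H = True.
  Clause (¬H) is falsified — contradiction.
Both cases fail, so the formula is unsatisfiable.

UNSATISFIABLE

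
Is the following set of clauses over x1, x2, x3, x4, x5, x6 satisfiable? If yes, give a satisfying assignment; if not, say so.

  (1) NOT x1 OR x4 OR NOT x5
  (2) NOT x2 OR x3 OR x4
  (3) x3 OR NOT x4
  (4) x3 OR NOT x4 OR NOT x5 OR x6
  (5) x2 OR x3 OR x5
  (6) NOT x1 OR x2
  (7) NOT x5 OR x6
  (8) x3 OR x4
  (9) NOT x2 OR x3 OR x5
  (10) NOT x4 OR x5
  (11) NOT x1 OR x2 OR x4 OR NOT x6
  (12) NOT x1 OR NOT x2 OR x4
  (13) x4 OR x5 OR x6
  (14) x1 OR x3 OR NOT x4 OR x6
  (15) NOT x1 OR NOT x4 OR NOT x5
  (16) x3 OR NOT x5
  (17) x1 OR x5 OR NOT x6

Try x1 = True:
  (NOT x1 OR x2) forces x2 = True.
  (NOT x1 OR NOT x2 OR x4) forces x4 = True.
  (x3 OR NOT x4) forces x3 = True.
  (NOT x4 OR x5) forces x5 = True.
  clause (NOT x1 OR NOT x4 OR NOT x5) is falsified — backtrack.
So x1 = False.
Set x2 = False.
Try x3 = False:
  (x3 OR NOT x4) forces x4 = False.
  clause (x3 OR x4) is falsified — backtrack.
So x3 = True.
Set x4 = False.
Set x5 = True.
  then (NOT x5 OR x6) forces x6 = True.
All clauses satisfied.

x1 = False, x2 = False, x3 = True, x4 = False, x5 = True, x6 = True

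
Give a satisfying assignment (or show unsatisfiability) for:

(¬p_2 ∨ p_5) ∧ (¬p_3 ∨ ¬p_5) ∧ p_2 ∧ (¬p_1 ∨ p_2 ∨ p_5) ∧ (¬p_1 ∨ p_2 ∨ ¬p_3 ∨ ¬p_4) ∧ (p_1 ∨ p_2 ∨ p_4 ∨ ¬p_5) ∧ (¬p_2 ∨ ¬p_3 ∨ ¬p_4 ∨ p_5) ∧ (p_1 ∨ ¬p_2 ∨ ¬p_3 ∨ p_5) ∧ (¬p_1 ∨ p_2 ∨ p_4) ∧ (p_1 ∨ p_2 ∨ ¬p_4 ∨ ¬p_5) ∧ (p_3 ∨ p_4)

p_1 = True, p_2 = True, p_3 = False, p_4 = True, p_5 = True

Unit clause (p_2) forces p_2 = True.
In (¬p_2 ∨ p_5) only p_5 is left, so p_5 = True.
In (¬p_3 ∨ ¬p_5) only ¬p_3 is left, so p_3 = False.
In (p_3 ∨ p_4) only p_4 is left, so p_4 = True.
Set p_1 = True.
All clauses satisfied.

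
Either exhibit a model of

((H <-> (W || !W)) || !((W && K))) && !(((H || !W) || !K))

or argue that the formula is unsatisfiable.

No satisfying assignment exists.

Case W = True: the formula simplifies to (H || !K) && !((H || !K)).
  K = True: simplifies to H && !H.
    H = True: the conjunct !H is False.
    H = False: the conjunct H is False.
  K = False: the conjunct !((H || !K)) becomes !((H || True)) = False.
Case W = False: the conjunct !(((H || !W) || !K)) becomes !((True || !K)) = False.
Both cases fail — unsatisfiable.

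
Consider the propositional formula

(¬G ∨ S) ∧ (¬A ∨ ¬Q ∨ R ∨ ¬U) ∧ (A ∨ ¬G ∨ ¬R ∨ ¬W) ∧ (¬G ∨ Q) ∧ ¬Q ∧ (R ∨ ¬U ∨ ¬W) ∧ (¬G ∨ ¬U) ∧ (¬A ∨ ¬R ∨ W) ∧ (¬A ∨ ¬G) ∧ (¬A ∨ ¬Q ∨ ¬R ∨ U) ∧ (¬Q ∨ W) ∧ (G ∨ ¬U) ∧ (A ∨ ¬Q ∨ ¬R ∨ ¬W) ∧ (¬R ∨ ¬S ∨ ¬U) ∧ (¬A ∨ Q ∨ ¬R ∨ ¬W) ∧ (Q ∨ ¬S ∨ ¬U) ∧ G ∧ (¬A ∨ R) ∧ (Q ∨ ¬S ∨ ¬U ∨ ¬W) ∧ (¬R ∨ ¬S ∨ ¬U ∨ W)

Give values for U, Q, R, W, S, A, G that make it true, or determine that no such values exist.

No satisfying assignment exists.

Case Q = True:
  Clause (¬Q) is falsified — contradiction.
Case Q = False:
  (¬G ∨ Q) forces G = False.
  Clause (G) is falsified — contradiction.
Both cases fail, so the formula is unsatisfiable.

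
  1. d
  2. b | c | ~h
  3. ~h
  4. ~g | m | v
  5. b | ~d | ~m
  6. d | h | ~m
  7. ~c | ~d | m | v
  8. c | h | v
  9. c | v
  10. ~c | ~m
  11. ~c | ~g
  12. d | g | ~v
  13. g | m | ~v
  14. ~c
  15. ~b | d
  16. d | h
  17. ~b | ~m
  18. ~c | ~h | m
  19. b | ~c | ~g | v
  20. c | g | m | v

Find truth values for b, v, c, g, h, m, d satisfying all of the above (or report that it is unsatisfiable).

Unit clause (d) forces d = True.
Unit clause (~h) forces h = False.
Unit clause (~c) forces c = False.
In (c | h | v) only v is left, so v = True.
Set b = False.
  then (b | ~d | ~m) forces m = False.
  then (g | m | ~v) forces g = True.
All clauses satisfied.

b=F, v=T, c=F, g=T, h=F, m=F, d=T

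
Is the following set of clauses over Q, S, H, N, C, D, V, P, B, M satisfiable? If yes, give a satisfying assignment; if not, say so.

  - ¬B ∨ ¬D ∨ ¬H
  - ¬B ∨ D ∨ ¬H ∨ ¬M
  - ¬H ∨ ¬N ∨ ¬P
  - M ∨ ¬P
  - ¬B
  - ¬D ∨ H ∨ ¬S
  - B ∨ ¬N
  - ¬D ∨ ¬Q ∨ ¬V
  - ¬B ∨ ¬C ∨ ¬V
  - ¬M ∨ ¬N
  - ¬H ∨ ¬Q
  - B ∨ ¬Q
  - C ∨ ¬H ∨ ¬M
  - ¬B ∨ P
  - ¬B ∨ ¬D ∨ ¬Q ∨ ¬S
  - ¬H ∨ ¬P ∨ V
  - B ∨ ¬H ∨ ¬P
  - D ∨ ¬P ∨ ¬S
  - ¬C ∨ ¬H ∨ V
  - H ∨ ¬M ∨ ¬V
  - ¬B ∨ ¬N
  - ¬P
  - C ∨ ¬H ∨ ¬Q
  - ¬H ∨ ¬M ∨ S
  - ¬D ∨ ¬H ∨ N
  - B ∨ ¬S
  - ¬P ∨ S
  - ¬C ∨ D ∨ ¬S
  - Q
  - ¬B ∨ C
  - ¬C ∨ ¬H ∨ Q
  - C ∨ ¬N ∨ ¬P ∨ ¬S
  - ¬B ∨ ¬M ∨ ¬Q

UNSATISFIABLE

Case Q = True:
  (¬B) forces B = False.
  Clause (B ∨ ¬Q) is falsified — contradiction.
Case Q = False:
  Clause (Q) is falsified — contradiction.
Both cases fail, so the formula is unsatisfiable.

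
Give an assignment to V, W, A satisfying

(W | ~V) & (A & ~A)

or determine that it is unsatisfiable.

The formula is unsatisfiable.

Case A = True: the conjunct ~A is False.
Case A = False: the conjunct A is False.
Both cases fail — unsatisfiable.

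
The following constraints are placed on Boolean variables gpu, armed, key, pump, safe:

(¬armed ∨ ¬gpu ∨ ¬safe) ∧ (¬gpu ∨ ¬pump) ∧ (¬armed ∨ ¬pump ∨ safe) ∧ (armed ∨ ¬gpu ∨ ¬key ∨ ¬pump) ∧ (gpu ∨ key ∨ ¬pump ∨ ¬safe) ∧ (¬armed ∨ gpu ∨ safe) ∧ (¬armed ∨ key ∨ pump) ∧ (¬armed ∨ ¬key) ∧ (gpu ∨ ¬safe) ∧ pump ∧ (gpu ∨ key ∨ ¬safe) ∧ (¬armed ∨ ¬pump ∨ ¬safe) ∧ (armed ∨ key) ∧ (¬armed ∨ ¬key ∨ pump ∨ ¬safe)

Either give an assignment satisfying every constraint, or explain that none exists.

gpu=F, armed=F, key=T, pump=T, safe=F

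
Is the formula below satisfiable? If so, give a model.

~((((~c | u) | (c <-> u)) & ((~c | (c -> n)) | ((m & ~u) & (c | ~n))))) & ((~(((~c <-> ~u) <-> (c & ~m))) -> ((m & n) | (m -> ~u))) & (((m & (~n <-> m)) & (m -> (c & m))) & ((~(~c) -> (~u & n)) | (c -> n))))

Case c = True: the formula simplifies to ~(((u | u) & (n | (m & ~u)))) & ((~((u <-> ~m)) -> ((m & n) | (m -> ~u))) & (((m & (~n <-> m)) & (m -> m)) & ((~u & n) | n))).
  n = True: simplifies to ~((u | u)) & ((~((u <-> ~m)) -> (m | (m -> ~u))) & ((m & ~m) & (m -> m))).
    m = True: the conjunct ~m is False.
    m = False: the conjunct m is False.
  n = False: the conjunct (~u & n) | n becomes (~u & False) | False = False.
Case c = False: the conjunct ~((((~c | u) | (c <-> u)) & ((~c | (c -> n)) | ((m & ~u) & (c | ~n))))) becomes ~((True & True)) = False.
Both cases fail — unsatisfiable.

UNSATISFIABLE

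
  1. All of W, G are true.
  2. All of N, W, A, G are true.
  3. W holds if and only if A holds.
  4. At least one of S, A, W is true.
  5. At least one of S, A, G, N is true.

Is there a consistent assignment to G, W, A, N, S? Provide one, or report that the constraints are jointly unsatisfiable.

G: True, W: True, A: True, N: True, S: False

  (1) {W, G}: all 2 true ✓
  (2) {N, W, A, G}: all 4 true ✓
  (3) W=T, A=T — same ✓
  (4) {S, A, W}: 2 true — at least one ✓
  (5) {S, A, G, N}: 3 true — at least one ✓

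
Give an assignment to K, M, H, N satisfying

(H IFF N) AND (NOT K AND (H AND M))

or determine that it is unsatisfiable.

K: False; M: True; H: True; N: True

  H IFF N = True
  NOT K AND (H AND M) = True
    NOT K = True
    H AND M = True
Both conjuncts True, so the formula holds.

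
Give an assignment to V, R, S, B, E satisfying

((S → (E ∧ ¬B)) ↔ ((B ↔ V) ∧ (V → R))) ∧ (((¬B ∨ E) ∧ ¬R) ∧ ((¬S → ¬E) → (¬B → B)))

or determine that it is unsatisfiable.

V: False, R: False, S: True, B: True, E: True

  (S → (E ∧ ¬B)) ↔ ((B ↔ V) ∧ (V → R)) = True
    S → (E ∧ ¬B) = False
      E ∧ ¬B = False
        ¬B = False
    (B ↔ V) ∧ (V → R) = False
      B ↔ V = False
      V → R = True
  ((¬B ∨ E) ∧ ¬R) ∧ ((¬S → ¬E) → (¬B → B)) = True
    (¬B ∨ E) ∧ ¬R = True
      ¬B ∨ E = True
        ¬B = False
      ¬R = True
    (¬S → ¬E) → (¬B → B) = True
      ¬S → ¬E = True
        ¬S = False
        ¬E = False
      ¬B → B = True
        ¬B = False
Both conjuncts True, so the formula holds.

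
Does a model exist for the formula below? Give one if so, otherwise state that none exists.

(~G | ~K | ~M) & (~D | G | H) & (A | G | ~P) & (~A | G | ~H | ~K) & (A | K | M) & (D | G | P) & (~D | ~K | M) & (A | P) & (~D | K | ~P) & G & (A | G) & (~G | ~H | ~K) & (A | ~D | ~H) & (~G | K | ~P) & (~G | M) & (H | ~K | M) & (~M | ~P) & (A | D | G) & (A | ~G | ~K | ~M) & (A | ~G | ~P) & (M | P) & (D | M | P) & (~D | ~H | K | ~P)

G=T, H=T, P=F, A=T, M=T, D=F, K=F

Unit clause (G) forces G = True.
In (~G | M) only M is left, so M = True.
In (~M | ~P) only ~P is left, so P = False.
In (~G | ~K | ~M) only ~K is left, so K = False.
In (A | P) only A is left, so A = True.
Set H = True.
Set D = False.
All clauses satisfied.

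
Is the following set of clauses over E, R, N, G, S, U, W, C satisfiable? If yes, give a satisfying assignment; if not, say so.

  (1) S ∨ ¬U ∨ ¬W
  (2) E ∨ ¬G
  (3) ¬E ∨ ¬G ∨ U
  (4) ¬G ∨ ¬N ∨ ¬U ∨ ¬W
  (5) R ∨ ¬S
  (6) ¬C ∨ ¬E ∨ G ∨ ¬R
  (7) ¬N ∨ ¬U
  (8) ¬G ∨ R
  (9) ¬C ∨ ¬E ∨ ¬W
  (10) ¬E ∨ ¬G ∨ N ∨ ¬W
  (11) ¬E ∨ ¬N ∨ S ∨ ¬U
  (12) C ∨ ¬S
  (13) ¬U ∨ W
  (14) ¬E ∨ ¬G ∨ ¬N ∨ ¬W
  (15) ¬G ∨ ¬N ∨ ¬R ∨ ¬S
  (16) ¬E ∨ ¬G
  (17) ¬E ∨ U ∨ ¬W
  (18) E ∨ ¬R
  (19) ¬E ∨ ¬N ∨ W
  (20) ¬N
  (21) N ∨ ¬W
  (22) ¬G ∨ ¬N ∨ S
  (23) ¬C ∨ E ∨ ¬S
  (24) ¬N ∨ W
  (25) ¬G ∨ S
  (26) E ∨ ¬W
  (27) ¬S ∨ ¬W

E = False, R = False, N = False, G = False, S = False, U = False, W = False, C = True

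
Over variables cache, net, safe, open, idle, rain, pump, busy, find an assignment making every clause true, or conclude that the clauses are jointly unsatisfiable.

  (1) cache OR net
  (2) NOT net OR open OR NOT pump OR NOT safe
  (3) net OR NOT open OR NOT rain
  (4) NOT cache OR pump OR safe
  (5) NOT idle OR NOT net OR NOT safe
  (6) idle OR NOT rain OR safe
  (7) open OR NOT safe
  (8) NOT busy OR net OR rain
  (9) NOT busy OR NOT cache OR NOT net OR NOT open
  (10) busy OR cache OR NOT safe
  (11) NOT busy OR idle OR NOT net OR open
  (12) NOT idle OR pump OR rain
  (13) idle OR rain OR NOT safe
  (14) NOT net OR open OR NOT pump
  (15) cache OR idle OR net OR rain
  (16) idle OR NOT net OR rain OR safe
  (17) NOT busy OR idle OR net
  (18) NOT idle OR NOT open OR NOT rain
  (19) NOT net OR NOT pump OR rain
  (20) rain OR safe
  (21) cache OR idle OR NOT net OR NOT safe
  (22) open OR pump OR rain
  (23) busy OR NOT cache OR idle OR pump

Set cache = False.
  then (cache OR net) forces net = True.
Try safe = True:
  (NOT idle OR NOT net OR NOT safe) forces idle = False.
  clause (cache OR idle OR NOT net OR NOT safe) is falsified — backtrack.
So safe = False.
  then (rain OR safe) forces rain = True.
  then (idle OR NOT rain OR safe) forces idle = True.
  then (NOT idle OR NOT open OR NOT rain) forces open = False.
  then (NOT net OR open OR NOT pump) forces pump = False.
Set busy = True.
All clauses satisfied.

cache: False, net: True, safe: False, open: False, idle: True, rain: True, pump: False, busy: True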